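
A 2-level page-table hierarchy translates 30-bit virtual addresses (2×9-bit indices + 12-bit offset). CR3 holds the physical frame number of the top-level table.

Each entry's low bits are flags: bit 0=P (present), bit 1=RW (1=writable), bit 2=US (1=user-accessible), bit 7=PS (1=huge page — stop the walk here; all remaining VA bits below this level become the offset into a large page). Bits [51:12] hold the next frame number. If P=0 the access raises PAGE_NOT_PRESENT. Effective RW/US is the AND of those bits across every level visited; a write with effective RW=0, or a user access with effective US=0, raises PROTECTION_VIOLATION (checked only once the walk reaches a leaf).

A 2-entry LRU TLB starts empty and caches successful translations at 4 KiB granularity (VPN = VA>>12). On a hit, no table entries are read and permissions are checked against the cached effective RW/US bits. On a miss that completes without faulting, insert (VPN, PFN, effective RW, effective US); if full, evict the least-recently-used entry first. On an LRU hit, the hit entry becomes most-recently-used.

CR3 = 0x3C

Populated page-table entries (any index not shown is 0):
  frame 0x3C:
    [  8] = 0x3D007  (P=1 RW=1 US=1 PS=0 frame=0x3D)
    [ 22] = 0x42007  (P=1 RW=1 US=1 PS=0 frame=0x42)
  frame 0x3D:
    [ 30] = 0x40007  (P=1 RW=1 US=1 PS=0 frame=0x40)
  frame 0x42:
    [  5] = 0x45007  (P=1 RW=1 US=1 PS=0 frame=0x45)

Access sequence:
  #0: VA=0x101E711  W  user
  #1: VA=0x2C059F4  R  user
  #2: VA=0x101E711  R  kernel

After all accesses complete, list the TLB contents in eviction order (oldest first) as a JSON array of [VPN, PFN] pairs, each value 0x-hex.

Per-access translation:
#0 VA=0x101E711 (w,user):
  [0] read 0x3C idx=8: raw=0x3D007 flags P=1 W=1 U=1 S=0
  [1] read 0x3D idx=30: raw=0x40007 flags P=1 W=1 U=1 S=0
  → PA=0x40711  (2 entries read)
#1 VA=0x2C059F4 (r,user):
  [0] read 0x3C idx=22: raw=0x42007 flags P=1 W=1 U=1 S=0
  [1] read 0x42 idx=5: raw=0x45007 flags P=1 W=1 U=1 S=0
  → PA=0x459F4  (2 entries read)
#2 VA=0x101E711 (r,kernel):
  TLB hit vpn=0x101E → PA=0x40711

TLB: [["0x2C05", "0x45"], ["0x101E", "0x40"]]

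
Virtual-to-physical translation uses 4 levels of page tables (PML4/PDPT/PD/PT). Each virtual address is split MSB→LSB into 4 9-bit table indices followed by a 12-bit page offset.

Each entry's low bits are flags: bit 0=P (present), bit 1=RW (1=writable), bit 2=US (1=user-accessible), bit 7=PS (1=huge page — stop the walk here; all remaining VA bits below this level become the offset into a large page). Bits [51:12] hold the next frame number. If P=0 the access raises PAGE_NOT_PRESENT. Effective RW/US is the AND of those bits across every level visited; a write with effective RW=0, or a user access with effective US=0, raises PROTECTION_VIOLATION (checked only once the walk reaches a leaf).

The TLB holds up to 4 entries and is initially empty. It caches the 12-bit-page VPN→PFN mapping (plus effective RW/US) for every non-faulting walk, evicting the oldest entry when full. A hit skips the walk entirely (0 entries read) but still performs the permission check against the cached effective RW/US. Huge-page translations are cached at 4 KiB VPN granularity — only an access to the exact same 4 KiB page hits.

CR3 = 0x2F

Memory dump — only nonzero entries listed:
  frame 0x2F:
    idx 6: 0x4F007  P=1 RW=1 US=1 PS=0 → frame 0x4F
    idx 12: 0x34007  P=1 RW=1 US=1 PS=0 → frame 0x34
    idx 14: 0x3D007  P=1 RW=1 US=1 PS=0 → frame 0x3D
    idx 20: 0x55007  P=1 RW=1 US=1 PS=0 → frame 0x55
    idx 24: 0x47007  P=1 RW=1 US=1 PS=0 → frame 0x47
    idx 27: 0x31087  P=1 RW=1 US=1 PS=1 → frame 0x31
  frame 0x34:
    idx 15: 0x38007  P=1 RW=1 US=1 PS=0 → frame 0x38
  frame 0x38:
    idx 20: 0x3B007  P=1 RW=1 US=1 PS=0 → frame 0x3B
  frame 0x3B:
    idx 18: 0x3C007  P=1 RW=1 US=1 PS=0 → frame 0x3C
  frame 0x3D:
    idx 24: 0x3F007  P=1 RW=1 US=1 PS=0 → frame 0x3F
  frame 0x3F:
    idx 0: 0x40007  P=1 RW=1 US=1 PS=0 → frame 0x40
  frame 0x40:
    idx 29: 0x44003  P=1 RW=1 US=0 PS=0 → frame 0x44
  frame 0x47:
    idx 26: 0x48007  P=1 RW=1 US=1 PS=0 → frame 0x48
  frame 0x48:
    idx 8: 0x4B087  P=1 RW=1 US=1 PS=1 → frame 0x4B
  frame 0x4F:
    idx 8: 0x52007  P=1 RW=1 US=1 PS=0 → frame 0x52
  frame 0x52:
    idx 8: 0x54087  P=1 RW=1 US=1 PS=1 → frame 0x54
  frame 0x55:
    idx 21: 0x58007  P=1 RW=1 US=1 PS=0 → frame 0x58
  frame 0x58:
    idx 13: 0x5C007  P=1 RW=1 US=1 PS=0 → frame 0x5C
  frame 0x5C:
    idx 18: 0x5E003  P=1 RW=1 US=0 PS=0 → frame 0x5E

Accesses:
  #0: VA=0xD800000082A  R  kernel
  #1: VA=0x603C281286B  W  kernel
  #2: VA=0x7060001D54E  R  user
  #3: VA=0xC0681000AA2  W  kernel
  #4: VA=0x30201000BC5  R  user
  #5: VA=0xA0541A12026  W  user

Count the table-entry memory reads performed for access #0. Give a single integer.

Per-access translation:
#0 VA=0xD800000082A (r,kernel):
  L0: frame=0x2F idx=27 entry=0x31087 [P=1 RW=1 US=1 PS=1]
  ⇒ phys 0x3182A (huge @L0)  [1 reads]
#1 VA=0x603C281286B (w,kernel):
  L0: frame=0x2F idx=12 entry=0x34007 [P=1 RW=1 US=1 PS=0]
  L1: frame=0x34 idx=15 entry=0x38007 [P=1 RW=1 US=1 PS=0]
  L2: frame=0x38 idx=20 entry=0x3B007 [P=1 RW=1 US=1 PS=0]
  L3: frame=0x3B idx=18 entry=0x3C007 [P=1 RW=1 US=1 PS=0]
  ⇒ phys 0x3C86B  [4 reads]
#2 VA=0x7060001D54E (r,user):
  L0: frame=0x2F idx=14 entry=0x3D007 [P=1 RW=1 US=1 PS=0]
  L1: frame=0x3D idx=24 entry=0x3F007 [P=1 RW=1 US=1 PS=0]
  L2: frame=0x3F idx=0 entry=0x40007 [P=1 RW=1 US=1 PS=0]
  L3: frame=0x40 idx=29 entry=0x44003 [P=1 RW=1 US=0 PS=0]
  → PROTECTION_VIOLATION  (4 entries read)
#3 VA=0xC0681000AA2 (w,kernel):
  L0: frame=0x2F idx=24 entry=0x47007 [P=1 RW=1 US=1 PS=0]
  L1: frame=0x47 idx=26 entry=0x48007 [P=1 RW=1 US=1 PS=0]
  L2: frame=0x48 idx=8 entry=0x4B087 [P=1 RW=1 US=1 PS=1]
  ⇒ phys 0x4BAA2 (huge @L2)  [3 reads]
#4 VA=0x30201000BC5 (r,user):
  L0: frame=0x2F idx=6 entry=0x4F007 [P=1 RW=1 US=1 PS=0]
  L1: frame=0x4F idx=8 entry=0x52007 [P=1 RW=1 US=1 PS=0]
  L2: frame=0x52 idx=8 entry=0x54087 [P=1 RW=1 US=1 PS=1]
  ⇒ phys 0x54BC5 (huge @L2)  [3 reads]
#5 VA=0xA0541A12026 (w,user):
  L0: frame=0x2F idx=20 entry=0x55007 [P=1 RW=1 US=1 PS=0]
  L1: frame=0x55 idx=21 entry=0x58007 [P=1 RW=1 US=1 PS=0]
  L2: frame=0x58 idx=13 entry=0x5C007 [P=1 RW=1 US=1 PS=0]
  L3: frame=0x5C idx=18 entry=0x5E003 [P=1 RW=1 US=0 PS=0]
  → PROTECTION_VIOLATION  (4 entries read)

Entries read for #0: 1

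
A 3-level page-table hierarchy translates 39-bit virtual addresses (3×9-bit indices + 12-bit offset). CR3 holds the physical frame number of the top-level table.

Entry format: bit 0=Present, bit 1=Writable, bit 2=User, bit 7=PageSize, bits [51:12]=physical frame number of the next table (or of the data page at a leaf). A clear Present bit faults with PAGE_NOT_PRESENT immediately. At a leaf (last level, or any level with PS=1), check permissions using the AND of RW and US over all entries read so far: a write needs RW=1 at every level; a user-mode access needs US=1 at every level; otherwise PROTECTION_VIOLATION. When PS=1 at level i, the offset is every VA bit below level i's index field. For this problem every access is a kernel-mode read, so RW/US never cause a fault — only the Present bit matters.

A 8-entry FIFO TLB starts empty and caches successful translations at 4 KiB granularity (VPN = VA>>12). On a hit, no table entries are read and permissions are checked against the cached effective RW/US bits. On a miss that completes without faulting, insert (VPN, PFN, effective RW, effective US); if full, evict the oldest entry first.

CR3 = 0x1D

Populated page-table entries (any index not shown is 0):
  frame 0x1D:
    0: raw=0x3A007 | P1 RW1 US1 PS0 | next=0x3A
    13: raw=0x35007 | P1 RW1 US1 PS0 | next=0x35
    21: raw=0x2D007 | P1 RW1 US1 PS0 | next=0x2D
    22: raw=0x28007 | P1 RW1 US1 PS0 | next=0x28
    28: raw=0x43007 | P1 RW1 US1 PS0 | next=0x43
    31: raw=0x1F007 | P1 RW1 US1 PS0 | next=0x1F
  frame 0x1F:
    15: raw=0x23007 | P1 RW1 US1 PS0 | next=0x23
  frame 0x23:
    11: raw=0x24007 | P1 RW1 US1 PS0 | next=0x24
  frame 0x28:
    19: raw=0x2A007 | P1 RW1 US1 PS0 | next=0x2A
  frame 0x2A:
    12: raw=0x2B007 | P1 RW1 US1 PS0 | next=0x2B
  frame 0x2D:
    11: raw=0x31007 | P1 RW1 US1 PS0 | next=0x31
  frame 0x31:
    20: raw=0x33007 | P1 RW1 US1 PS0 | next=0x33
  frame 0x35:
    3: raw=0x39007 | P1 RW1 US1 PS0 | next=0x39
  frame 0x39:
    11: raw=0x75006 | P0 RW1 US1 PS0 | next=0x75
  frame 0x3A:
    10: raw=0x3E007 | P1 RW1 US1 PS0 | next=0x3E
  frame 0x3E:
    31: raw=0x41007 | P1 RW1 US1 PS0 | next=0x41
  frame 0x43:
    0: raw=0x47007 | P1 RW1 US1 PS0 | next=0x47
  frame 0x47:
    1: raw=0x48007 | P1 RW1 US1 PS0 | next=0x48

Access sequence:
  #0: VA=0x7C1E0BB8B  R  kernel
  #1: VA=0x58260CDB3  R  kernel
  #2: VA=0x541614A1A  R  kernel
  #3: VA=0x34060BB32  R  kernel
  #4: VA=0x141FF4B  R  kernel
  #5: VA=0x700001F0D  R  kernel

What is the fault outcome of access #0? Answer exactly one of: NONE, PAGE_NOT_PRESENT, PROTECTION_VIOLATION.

Trace:
#0 VA=0x7C1E0BB8B (r,kernel):
  [0] read 0x1D idx=31: raw=0x1F007 flags P=1 W=1 U=1 S=0
  [1] read 0x1F idx=15: raw=0x23007 flags P=1 W=1 U=1 S=0
  [2] read 0x23 idx=11: raw=0x24007 flags P=1 W=1 U=1 S=0
  ✓ 0x24B8B  — 3 lookups
#1 VA=0x58260CDB3 (r,kernel):
  [0] read 0x1D idx=22: raw=0x28007 flags P=1 W=1 U=1 S=0
  [1] read 0x28 idx=19: raw=0x2A007 flags P=1 W=1 U=1 S=0
  [2] read 0x2A idx=12: raw=0x2B007 flags P=1 W=1 U=1 S=0
  ✓ 0x2BDB3  — 3 lookups
#2 VA=0x541614A1A (r,kernel):
  [0] read 0x1D idx=21: raw=0x2D007 flags P=1 W=1 U=1 S=0
  [1] read 0x2D idx=11: raw=0x31007 flags P=1 W=1 U=1 S=0
  [2] read 0x31 idx=20: raw=0x33007 flags P=1 W=1 U=1 S=0
  ✓ 0x33A1A  — 3 lookups
#3 VA=0x34060BB32 (r,kernel):
  [0] read 0x1D idx=13: raw=0x35007 flags P=1 W=1 U=1 S=0
  [1] read 0x35 idx=3: raw=0x39007 flags P=1 W=1 U=1 S=0
  [2] read 0x39 idx=11: raw=0x75006 flags P=0 W=1 U=1 S=0
  ⇒ fault: PAGE_NOT_PRESENT  — 3 lookups
#4 VA=0x141FF4B (r,kernel):
  [0] read 0x1D idx=0: raw=0x3A007 flags P=1 W=1 U=1 S=0
  [1] read 0x3A idx=10: raw=0x3E007 flags P=1 W=1 U=1 S=0
  [2] read 0x3E idx=31: raw=0x41007 flags P=1 W=1 U=1 S=0
  ✓ 0x41F4B  — 3 lookups
#5 VA=0x700001F0D (r,kernel):
  [0] read 0x1D idx=28: raw=0x43007 flags P=1 W=1 U=1 S=0
  [1] read 0x43 idx=0: raw=0x47007 flags P=1 W=1 U=1 S=0
  [2] read 0x47 idx=1: raw=0x48007 flags P=1 W=1 U=1 S=0
  ✓ 0x48F0D  — 3 lookups

Access #0 fault: NONE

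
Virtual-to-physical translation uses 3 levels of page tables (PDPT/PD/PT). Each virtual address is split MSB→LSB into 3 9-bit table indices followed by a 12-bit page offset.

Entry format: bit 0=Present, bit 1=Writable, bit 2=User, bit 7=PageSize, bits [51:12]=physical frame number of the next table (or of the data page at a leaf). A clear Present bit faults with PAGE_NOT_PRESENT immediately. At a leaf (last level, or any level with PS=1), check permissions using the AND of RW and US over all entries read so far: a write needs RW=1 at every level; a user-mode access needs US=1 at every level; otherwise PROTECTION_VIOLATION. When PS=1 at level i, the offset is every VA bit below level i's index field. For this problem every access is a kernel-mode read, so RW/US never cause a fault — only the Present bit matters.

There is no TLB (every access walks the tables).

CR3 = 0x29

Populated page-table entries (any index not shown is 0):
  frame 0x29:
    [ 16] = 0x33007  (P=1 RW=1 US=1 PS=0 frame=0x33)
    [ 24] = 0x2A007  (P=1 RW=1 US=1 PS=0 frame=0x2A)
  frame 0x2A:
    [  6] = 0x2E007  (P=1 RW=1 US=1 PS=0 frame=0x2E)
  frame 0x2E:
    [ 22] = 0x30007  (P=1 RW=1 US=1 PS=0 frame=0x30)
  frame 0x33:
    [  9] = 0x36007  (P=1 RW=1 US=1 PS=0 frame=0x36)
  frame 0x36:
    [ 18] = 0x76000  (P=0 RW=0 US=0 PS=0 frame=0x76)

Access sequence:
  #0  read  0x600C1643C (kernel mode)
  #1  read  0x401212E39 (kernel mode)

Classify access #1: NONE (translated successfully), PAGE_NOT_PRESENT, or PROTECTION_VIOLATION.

Per-access translation:
#0 VA=0x600C1643C (r,kernel):
  lvl0: tbl 0x29, slot 24 ⇒ 0x2A007 (P1/RW1/US1/PS0)
  lvl1: tbl 0x2A, slot 6 ⇒ 0x2E007 (P1/RW1/US1/PS0)
  lvl2: tbl 0x2E, slot 22 ⇒ 0x30007 (P1/RW1/US1/PS0)
  → PA=0x3043C  (3 entries read)
#1 VA=0x401212E39 (r,kernel):
  lvl0: tbl 0x29, slot 16 ⇒ 0x33007 (P1/RW1/US1/PS0)
  lvl1: tbl 0x33, slot 9 ⇒ 0x36007 (P1/RW1/US1/PS0)
  lvl2: tbl 0x36, slot 18 ⇒ 0x76000 (P0/RW0/US0/PS0)
  ✗ PAGE_NOT_PRESENT  [3 reads]

Access #1 fault: PAGE_NOT_PRESENT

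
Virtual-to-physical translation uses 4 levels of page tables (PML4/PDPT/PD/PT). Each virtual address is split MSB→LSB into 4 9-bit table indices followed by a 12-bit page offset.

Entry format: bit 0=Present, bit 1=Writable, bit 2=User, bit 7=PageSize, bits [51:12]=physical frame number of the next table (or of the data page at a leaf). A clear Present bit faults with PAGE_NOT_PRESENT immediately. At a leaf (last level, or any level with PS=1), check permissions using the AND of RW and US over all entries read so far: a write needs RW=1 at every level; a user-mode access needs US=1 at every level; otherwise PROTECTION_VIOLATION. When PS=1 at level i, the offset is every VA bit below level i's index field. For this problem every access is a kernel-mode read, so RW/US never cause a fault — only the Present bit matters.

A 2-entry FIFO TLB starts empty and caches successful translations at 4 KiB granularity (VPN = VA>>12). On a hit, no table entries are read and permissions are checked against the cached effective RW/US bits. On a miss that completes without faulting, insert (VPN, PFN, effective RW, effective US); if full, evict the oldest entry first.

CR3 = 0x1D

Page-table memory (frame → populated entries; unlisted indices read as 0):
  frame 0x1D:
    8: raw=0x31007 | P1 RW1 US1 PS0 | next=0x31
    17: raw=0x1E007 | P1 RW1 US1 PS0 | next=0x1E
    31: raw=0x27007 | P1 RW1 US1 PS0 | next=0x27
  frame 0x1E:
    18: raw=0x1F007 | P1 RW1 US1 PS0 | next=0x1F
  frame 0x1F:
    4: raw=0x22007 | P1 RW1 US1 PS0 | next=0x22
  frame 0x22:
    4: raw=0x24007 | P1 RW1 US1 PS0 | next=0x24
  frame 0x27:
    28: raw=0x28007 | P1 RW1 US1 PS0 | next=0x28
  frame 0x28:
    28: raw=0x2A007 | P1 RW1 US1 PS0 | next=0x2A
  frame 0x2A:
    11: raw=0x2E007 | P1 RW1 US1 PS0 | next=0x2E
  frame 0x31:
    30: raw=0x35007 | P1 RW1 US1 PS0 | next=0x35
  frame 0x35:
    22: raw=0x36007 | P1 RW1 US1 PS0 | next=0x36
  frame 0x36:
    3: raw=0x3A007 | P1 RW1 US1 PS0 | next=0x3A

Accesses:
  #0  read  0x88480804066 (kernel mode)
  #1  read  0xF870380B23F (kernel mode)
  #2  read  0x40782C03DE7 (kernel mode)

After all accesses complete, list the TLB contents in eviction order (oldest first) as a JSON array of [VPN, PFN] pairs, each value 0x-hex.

Trace:
#0 VA=0x88480804066 (r,kernel):
  L0 @0x1D[17] → 0x1E007  P=1,RW=1,US=1,PS=0
  L1 @0x1E[18] → 0x1F007  P=1,RW=1,US=1,PS=0
  L2 @0x1F[4] → 0x22007  P=1,RW=1,US=1,PS=0
  L3 @0x22[4] → 0x24007  P=1,RW=1,US=1,PS=0
  → PA=0x24066  (4 entries read)
#1 VA=0xF870380B23F (r,kernel):
  L0 @0x1D[31] → 0x27007  P=1,RW=1,US=1,PS=0
  L1 @0x27[28] → 0x28007  P=1,RW=1,US=1,PS=0
  L2 @0x28[28] → 0x2A007  P=1,RW=1,US=1,PS=0
  L3 @0x2A[11] → 0x2E007  P=1,RW=1,US=1,PS=0
  → PA=0x2E23F  (4 entries read)
#2 VA=0x40782C03DE7 (r,kernel):
  L0 @0x1D[8] → 0x31007  P=1,RW=1,US=1,PS=0
  L1 @0x31[30] → 0x35007  P=1,RW=1,US=1,PS=0
  L2 @0x35[22] → 0x36007  P=1,RW=1,US=1,PS=0
  L3 @0x36[3] → 0x3A007  P=1,RW=1,US=1,PS=0
  → PA=0x3ADE7  (4 entries read)

TLB: [["0xF870380B", "0x2E"], ["0x40782C03", "0x3A"]]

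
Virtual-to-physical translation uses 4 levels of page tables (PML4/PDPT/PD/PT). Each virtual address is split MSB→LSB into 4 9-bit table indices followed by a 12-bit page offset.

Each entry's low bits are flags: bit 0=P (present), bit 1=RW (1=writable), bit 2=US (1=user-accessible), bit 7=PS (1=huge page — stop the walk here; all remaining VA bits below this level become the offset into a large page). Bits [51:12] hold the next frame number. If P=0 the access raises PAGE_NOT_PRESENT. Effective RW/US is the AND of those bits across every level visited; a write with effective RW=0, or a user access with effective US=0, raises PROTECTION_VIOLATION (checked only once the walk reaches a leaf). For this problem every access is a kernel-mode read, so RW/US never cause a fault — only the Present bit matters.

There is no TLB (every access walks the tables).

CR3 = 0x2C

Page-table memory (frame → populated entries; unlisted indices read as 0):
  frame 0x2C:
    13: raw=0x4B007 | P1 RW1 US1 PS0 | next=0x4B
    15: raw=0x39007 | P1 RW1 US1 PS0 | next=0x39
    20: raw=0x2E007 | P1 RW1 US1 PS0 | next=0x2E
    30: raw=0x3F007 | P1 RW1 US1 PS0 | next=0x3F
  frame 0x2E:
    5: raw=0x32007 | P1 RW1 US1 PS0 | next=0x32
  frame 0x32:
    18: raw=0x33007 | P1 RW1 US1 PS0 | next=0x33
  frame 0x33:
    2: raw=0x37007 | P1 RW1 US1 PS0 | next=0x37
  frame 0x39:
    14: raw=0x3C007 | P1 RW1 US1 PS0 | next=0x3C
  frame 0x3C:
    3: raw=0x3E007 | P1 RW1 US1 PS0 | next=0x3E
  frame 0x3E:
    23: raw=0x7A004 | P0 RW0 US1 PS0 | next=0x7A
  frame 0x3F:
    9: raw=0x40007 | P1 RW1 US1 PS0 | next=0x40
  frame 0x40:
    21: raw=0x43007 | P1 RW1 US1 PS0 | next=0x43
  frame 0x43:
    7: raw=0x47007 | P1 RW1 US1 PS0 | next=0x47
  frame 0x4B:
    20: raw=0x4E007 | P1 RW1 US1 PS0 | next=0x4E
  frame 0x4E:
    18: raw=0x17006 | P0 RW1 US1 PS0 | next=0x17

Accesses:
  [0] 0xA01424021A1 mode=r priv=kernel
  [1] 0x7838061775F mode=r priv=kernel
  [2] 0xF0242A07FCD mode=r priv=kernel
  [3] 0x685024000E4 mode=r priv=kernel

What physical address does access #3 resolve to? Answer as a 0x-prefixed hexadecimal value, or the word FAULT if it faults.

Trace:
#0 VA=0xA01424021A1 (r,kernel):
  [0] read 0x2C idx=20: raw=0x2E007 flags P=1 W=1 U=1 S=0
  [1] read 0x2E idx=5: raw=0x32007 flags P=1 W=1 U=1 S=0
  [2] read 0x32 idx=18: raw=0x33007 flags P=1 W=1 U=1 S=0
  [3] read 0x33 idx=2: raw=0x37007 flags P=1 W=1 U=1 S=0
  ✓ 0x371A1  — 4 lookups
#1 VA=0x7838061775F (r,kernel):
  [0] read 0x2C idx=15: raw=0x39007 flags P=1 W=1 U=1 S=0
  [1] read 0x39 idx=14: raw=0x3C007 flags P=1 W=1 U=1 S=0
  [2] read 0x3C idx=3: raw=0x3E007 flags P=1 W=1 U=1 S=0
  [3] read 0x3E idx=23: raw=0x7A004 flags P=0 W=0 U=1 S=0
  → PAGE_NOT_PRESENT  (4 entries read)
#2 VA=0xF0242A07FCD (r,kernel):
  [0] read 0x2C idx=30: raw=0x3F007 flags P=1 W=1 U=1 S=0
  [1] read 0x3F idx=9: raw=0x40007 flags P=1 W=1 U=1 S=0
  [2] read 0x40 idx=21: raw=0x43007 flags P=1 W=1 U=1 S=0
  [3] read 0x43 idx=7: raw=0x47007 flags P=1 W=1 U=1 S=0
  ✓ 0x47FCD  — 4 lookups
#3 VA=0x685024000E4 (r,kernel):
  [0] read 0x2C idx=13: raw=0x4B007 flags P=1 W=1 U=1 S=0
  [1] read 0x4B idx=20: raw=0x4E007 flags P=1 W=1 U=1 S=0
  [2] read 0x4E idx=18: raw=0x17006 flags P=0 W=1 U=1 S=0
  → PAGE_NOT_PRESENT  (3 entries read)

Access #3 PA: FAULT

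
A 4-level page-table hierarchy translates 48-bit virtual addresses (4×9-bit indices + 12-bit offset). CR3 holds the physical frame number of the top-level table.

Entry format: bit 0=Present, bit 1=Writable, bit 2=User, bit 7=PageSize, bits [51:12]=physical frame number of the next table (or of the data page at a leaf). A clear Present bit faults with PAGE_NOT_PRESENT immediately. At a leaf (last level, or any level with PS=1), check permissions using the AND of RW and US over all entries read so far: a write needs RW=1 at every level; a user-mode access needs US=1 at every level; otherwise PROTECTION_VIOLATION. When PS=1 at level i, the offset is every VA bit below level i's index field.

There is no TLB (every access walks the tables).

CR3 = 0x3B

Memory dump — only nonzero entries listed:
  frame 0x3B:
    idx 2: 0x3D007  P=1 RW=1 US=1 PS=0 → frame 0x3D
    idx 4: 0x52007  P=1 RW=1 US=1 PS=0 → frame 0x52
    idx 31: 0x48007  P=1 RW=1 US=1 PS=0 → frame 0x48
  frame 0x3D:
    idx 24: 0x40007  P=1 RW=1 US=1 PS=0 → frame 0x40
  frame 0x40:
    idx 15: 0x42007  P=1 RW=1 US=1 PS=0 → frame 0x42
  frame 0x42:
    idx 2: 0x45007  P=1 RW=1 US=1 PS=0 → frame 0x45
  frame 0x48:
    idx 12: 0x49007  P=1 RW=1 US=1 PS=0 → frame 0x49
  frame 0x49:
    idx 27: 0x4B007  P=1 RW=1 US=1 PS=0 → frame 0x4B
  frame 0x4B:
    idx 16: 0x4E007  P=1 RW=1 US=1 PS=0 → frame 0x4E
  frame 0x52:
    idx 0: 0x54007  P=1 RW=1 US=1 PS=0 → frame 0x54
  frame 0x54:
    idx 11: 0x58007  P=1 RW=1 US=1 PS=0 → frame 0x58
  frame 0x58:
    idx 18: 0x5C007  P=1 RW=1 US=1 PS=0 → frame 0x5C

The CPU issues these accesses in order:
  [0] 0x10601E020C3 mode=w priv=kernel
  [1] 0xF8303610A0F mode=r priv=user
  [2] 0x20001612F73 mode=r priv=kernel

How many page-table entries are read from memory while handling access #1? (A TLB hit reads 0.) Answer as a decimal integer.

Trace:
#0 VA=0x10601E020C3 (w,kernel):
  lvl0: tbl 0x3B, slot 2 ⇒ 0x3D007 (P1/RW1/US1/PS0)
  lvl1: tbl 0x3D, slot 24 ⇒ 0x40007 (P1/RW1/US1/PS0)
  lvl2: tbl 0x40, slot 15 ⇒ 0x42007 (P1/RW1/US1/PS0)
  lvl3: tbl 0x42, slot 2 ⇒ 0x45007 (P1/RW1/US1/PS0)
  ✓ 0x450C3  — 4 lookups
#1 VA=0xF8303610A0F (r,user):
  lvl0: tbl 0x3B, slot 31 ⇒ 0x48007 (P1/RW1/US1/PS0)
  lvl1: tbl 0x48, slot 12 ⇒ 0x49007 (P1/RW1/US1/PS0)
  lvl2: tbl 0x49, slot 27 ⇒ 0x4B007 (P1/RW1/US1/PS0)
  lvl3: tbl 0x4B, slot 16 ⇒ 0x4E007 (P1/RW1/US1/PS0)
  ✓ 0x4EA0F  — 4 lookups
#2 VA=0x20001612F73 (r,kernel):
  lvl0: tbl 0x3B, slot 4 ⇒ 0x52007 (P1/RW1/US1/PS0)
  lvl1: tbl 0x52, slot 0 ⇒ 0x54007 (P1/RW1/US1/PS0)
  lvl2: tbl 0x54, slot 11 ⇒ 0x58007 (P1/RW1/US1/PS0)
  lvl3: tbl 0x58, slot 18 ⇒ 0x5C007 (P1/RW1/US1/PS0)
  ✓ 0x5CF73  — 4 lookups

Entries read for #1: 4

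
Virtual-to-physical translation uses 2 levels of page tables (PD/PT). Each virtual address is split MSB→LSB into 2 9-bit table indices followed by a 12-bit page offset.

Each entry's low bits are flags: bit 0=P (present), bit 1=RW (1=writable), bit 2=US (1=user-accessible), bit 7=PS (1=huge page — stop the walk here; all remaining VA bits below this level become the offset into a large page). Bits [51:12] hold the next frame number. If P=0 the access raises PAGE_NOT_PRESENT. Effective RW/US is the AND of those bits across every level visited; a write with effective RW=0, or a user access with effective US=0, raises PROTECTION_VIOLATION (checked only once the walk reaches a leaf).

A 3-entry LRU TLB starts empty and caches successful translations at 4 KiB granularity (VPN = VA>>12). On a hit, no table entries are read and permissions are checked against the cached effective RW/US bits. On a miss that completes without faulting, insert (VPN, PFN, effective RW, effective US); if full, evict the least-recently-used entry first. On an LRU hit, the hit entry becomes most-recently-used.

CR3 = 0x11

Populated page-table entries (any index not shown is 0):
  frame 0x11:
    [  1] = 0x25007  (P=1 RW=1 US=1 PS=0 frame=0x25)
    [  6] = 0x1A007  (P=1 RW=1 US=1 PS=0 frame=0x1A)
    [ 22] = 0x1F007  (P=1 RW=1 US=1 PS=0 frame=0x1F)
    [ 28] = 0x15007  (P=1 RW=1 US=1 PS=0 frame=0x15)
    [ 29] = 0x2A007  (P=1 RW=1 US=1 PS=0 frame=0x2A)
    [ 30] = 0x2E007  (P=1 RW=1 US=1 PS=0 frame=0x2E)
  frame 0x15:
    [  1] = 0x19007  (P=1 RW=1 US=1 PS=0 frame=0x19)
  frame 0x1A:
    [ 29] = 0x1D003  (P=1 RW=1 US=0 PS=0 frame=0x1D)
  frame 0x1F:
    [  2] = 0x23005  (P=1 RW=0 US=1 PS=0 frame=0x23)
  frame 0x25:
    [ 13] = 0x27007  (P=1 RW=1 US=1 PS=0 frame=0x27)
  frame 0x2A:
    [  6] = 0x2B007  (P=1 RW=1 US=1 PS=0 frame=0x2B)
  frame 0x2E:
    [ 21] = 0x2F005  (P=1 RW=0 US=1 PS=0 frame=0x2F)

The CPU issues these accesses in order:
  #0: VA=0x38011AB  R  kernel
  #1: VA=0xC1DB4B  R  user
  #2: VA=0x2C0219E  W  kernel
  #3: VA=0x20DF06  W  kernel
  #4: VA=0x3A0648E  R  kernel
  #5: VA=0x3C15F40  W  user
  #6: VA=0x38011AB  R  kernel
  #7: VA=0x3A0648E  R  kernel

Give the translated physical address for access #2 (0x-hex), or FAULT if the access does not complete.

Trace:
#0 VA=0x38011AB (r,kernel):
  L0: frame=0x11 idx=28 entry=0x15007 [P=1 RW=1 US=1 PS=0]
  L1: frame=0x15 idx=1 entry=0x19007 [P=1 RW=1 US=1 PS=0]
  ✓ 0x191AB  — 2 lookups
#1 VA=0xC1DB4B (r,user):
  L0: frame=0x11 idx=6 entry=0x1A007 [P=1 RW=1 US=1 PS=0]
  L1: frame=0x1A idx=29 entry=0x1D003 [P=1 RW=1 US=0 PS=0]
  ✗ PROTECTION_VIOLATION  [2 reads]
#2 VA=0x2C0219E (w,kernel):
  L0: frame=0x11 idx=22 entry=0x1F007 [P=1 RW=1 US=1 PS=0]
  L1: frame=0x1F idx=2 entry=0x23005 [P=1 RW=0 US=1 PS=0]
  ✗ PROTECTION_VIOLATION  [2 reads]
#3 VA=0x20DF06 (w,kernel):
  L0: frame=0x11 idx=1 entry=0x25007 [P=1 RW=1 US=1 PS=0]
  L1: frame=0x25 idx=13 entry=0x27007 [P=1 RW=1 US=1 PS=0]
  ✓ 0x27F06  — 2 lookups
#4 VA=0x3A0648E (r,kernel):
  L0: frame=0x11 idx=29 entry=0x2A007 [P=1 RW=1 US=1 PS=0]
  L1: frame=0x2A idx=6 entry=0x2B007 [P=1 RW=1 US=1 PS=0]
  ✓ 0x2B48E  — 2 lookups
#5 VA=0x3C15F40 (w,user):
  L0: frame=0x11 idx=30 entry=0x2E007 [P=1 RW=1 US=1 PS=0]
  L1: frame=0x2E idx=21 entry=0x2F005 [P=1 RW=0 US=1 PS=0]
  ✗ PROTECTION_VIOLATION  [2 reads]
#6 VA=0x38011AB (r,kernel):
  TLB hit vpn=0x3801 → PA=0x191AB
#7 VA=0x3A0648E (r,kernel):
  TLB hit vpn=0x3A06 → PA=0x2B48E

Access #2 PA: FAULT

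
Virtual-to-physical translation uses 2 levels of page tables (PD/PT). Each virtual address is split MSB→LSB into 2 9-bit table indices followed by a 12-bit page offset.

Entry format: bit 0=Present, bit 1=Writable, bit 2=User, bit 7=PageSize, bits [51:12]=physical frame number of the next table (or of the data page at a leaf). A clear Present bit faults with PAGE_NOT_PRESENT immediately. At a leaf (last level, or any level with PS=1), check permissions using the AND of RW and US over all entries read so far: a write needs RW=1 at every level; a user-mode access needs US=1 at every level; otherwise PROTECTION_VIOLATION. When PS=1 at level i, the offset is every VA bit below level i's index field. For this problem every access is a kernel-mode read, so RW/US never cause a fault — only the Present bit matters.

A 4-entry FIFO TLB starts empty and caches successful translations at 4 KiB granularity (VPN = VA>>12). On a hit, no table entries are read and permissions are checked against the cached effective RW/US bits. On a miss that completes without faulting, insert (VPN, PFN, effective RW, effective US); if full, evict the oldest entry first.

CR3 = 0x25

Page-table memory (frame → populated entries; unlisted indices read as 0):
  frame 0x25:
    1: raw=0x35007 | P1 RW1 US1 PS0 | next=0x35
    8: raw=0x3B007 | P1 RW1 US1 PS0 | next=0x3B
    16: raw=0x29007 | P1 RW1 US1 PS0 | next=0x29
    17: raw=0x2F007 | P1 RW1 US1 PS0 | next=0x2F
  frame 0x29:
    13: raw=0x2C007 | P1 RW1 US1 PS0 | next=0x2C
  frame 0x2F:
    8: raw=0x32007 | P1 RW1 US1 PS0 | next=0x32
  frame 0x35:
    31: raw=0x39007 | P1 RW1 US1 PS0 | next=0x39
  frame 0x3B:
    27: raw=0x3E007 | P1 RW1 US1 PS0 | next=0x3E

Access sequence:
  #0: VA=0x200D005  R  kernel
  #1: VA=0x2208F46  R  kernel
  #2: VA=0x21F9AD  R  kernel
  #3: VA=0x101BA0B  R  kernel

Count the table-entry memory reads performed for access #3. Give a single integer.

Walk each access:
#0 VA=0x200D005 (r,kernel):
  lvl0: tbl 0x25, slot 16 ⇒ 0x29007 (P1/RW1/US1/PS0)
  lvl1: tbl 0x29, slot 13 ⇒ 0x2C007 (P1/RW1/US1/PS0)
  → PA=0x2C005  (2 entries read)
#1 VA=0x2208F46 (r,kernel):
  lvl0: tbl 0x25, slot 17 ⇒ 0x2F007 (P1/RW1/US1/PS0)
  lvl1: tbl 0x2F, slot 8 ⇒ 0x32007 (P1/RW1/US1/PS0)
  → PA=0x32F46  (2 entries read)
#2 VA=0x21F9AD (r,kernel):
  lvl0: tbl 0x25, slot 1 ⇒ 0x35007 (P1/RW1/US1/PS0)
  lvl1: tbl 0x35, slot 31 ⇒ 0x39007 (P1/RW1/US1/PS0)
  → PA=0x399AD  (2 entries read)
#3 VA=0x101BA0B (r,kernel):
  lvl0: tbl 0x25, slot 8 ⇒ 0x3B007 (P1/RW1/US1/PS0)
  lvl1: tbl 0x3B, slot 27 ⇒ 0x3E007 (P1/RW1/US1/PS0)
  → PA=0x3EA0B  (2 entries read)

Entries read for #3: 2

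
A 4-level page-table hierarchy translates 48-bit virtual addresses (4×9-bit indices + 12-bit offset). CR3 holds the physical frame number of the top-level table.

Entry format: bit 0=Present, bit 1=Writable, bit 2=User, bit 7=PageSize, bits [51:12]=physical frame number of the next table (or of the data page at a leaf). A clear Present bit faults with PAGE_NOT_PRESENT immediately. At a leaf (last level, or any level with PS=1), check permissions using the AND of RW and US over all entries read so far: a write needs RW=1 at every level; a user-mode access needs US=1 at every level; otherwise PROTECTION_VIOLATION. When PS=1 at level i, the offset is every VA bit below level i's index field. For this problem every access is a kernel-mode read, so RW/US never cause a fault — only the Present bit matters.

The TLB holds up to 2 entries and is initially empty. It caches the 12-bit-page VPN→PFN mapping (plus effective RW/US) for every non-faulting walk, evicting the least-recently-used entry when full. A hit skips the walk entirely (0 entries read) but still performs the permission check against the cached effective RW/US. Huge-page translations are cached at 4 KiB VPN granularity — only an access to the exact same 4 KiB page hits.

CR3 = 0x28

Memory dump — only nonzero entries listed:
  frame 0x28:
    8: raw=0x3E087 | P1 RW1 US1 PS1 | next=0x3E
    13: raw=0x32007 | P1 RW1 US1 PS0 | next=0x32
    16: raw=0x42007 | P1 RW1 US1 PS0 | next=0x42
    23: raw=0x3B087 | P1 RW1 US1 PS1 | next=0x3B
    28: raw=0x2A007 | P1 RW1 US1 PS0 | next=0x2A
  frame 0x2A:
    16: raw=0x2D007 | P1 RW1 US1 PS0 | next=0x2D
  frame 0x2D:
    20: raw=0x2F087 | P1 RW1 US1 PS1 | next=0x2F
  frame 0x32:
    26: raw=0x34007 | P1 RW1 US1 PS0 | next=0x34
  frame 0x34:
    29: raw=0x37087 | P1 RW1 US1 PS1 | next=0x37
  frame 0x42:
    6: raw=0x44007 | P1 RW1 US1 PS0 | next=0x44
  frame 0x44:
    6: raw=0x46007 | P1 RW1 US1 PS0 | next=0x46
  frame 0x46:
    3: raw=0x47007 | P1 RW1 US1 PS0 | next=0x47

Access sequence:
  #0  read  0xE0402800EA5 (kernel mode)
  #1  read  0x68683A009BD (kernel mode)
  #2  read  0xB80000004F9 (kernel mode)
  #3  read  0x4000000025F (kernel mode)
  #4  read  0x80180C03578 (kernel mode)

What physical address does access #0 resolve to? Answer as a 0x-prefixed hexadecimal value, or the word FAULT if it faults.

Per-access translation:
#0 VA=0xE0402800EA5 (r,kernel):
  [0] read 0x28 idx=28: raw=0x2A007 flags P=1 W=1 U=1 S=0
  [1] read 0x2A idx=16: raw=0x2D007 flags P=1 W=1 U=1 S=0
  [2] read 0x2D idx=20: raw=0x2F087 flags P=1 W=1 U=1 S=1
  ✓ 0x2FEA5 (huge @L2)  — 3 lookups
#1 VA=0x68683A009BD (r,kernel):
  [0] read 0x28 idx=13: raw=0x32007 flags P=1 W=1 U=1 S=0
  [1] read 0x32 idx=26: raw=0x34007 flags P=1 W=1 U=1 S=0
  [2] read 0x34 idx=29: raw=0x37087 flags P=1 W=1 U=1 S=1
  ✓ 0x379BD (huge @L2)  — 3 lookups
#2 VA=0xB80000004F9 (r,kernel):
  [0] read 0x28 idx=23: raw=0x3B087 flags P=1 W=1 U=1 S=1
  ✓ 0x3B4F9 (huge @L0)  — 1 lookups
#3 VA=0x4000000025F (r,kernel):
  [0] read 0x28 idx=8: raw=0x3E087 flags P=1 W=1 U=1 S=1
  ✓ 0x3E25F (huge @L0)  — 1 lookups
#4 VA=0x80180C03578 (r,kernel):
  [0] read 0x28 idx=16: raw=0x42007 flags P=1 W=1 U=1 S=0
  [1] read 0x42 idx=6: raw=0x44007 flags P=1 W=1 U=1 S=0
  [2] read 0x44 idx=6: raw=0x46007 flags P=1 W=1 U=1 S=0
  [3] read 0x46 idx=3: raw=0x47007 flags P=1 W=1 U=1 S=0
  ✓ 0x47578  — 4 lookups

Access #0 PA: 0x2FEA5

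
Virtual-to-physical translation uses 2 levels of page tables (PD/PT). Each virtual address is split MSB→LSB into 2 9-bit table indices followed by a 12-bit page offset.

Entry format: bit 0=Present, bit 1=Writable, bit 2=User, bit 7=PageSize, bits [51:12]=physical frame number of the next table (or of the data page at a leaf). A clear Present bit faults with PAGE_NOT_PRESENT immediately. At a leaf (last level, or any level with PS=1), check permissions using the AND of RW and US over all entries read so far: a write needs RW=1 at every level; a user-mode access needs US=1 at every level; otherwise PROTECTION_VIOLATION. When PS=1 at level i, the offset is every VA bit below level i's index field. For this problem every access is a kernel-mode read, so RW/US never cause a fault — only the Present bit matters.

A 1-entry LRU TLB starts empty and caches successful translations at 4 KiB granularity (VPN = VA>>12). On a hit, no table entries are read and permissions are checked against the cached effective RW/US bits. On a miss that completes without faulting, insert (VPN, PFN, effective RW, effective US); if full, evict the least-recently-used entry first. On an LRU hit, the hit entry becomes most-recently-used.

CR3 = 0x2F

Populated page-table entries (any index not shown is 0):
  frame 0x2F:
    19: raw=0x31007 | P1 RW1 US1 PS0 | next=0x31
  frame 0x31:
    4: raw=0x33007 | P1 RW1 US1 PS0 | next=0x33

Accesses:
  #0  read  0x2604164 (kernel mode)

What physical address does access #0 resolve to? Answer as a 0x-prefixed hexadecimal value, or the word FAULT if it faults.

Per-access translation:
#0 VA=0x2604164 (r,kernel):
  L0: frame=0x2F idx=19 entry=0x31007 [P=1 RW=1 US=1 PS=0]
  L1: frame=0x31 idx=4 entry=0x33007 [P=1 RW=1 US=1 PS=0]
  ✓ 0x33164  — 2 lookups

Access #0 PA: 0x33164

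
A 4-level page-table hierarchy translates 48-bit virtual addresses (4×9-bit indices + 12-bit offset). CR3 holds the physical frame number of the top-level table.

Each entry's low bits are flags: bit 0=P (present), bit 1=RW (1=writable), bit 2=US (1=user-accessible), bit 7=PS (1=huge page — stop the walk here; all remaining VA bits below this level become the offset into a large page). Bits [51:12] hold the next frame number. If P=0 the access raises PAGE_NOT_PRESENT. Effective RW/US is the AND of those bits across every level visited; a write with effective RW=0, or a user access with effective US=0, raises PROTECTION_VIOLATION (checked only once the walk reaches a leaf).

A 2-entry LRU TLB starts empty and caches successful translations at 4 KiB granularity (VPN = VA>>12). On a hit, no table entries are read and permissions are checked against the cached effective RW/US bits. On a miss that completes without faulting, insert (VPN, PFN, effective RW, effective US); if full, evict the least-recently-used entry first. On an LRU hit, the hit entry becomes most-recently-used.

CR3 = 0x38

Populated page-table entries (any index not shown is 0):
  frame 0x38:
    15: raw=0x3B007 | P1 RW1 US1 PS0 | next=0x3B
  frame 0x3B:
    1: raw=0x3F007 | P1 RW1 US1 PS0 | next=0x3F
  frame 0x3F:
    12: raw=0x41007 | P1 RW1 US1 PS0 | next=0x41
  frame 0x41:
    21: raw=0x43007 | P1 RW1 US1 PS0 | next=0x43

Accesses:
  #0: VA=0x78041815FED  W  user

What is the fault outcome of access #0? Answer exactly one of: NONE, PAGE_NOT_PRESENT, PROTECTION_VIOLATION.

Walk each access:
#0 VA=0x78041815FED (w,user):
  L0: frame=0x38 idx=15 entry=0x3B007 [P=1 RW=1 US=1 PS=0]
  L1: frame=0x3B idx=1 entry=0x3F007 [P=1 RW=1 US=1 PS=0]
  L2: frame=0x3F idx=12 entry=0x41007 [P=1 RW=1 US=1 PS=0]
  L3: frame=0x41 idx=21 entry=0x43007 [P=1 RW=1 US=1 PS=0]
  ✓ 0x43FED  — 4 lookups

Access #0 fault: NONE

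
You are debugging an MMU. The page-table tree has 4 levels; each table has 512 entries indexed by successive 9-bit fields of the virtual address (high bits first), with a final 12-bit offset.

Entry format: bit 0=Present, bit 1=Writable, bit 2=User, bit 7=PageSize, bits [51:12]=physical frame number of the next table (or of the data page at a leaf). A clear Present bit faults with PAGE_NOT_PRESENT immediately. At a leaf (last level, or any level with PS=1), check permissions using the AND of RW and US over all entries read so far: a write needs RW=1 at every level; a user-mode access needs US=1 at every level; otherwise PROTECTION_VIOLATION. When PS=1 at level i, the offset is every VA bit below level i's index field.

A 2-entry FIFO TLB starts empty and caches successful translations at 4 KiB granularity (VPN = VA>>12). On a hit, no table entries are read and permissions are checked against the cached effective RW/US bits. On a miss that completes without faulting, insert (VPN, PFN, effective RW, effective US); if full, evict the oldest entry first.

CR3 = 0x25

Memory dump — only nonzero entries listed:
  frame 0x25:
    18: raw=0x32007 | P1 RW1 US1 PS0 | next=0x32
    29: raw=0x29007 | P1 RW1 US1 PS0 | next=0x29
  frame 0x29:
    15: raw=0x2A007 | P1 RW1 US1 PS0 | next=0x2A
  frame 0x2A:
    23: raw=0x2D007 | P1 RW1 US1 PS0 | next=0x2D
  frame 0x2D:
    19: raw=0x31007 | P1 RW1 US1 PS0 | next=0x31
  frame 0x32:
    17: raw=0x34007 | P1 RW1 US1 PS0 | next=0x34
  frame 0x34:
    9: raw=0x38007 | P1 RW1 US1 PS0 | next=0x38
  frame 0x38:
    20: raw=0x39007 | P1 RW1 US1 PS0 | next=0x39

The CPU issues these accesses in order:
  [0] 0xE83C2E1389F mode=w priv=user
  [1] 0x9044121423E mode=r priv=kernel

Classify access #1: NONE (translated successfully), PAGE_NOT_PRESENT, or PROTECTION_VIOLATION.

Walk each access:
#0 VA=0xE83C2E1389F (w,user):
  [0] read 0x25 idx=29: raw=0x29007 flags P=1 W=1 U=1 S=0
  [1] read 0x29 idx=15: raw=0x2A007 flags P=1 W=1 U=1 S=0
  [2] read 0x2A idx=23: raw=0x2D007 flags P=1 W=1 U=1 S=0
  [3] read 0x2D idx=19: raw=0x31007 flags P=1 W=1 U=1 S=0
  → PA=0x3189F  (4 entries read)
#1 VA=0x9044121423E (r,kernel):
  [0] read 0x25 idx=18: raw=0x32007 flags P=1 W=1 U=1 S=0
  [1] read 0x32 idx=17: raw=0x34007 flags P=1 W=1 U=1 S=0
  [2] read 0x34 idx=9: raw=0x38007 flags P=1 W=1 U=1 S=0
  [3] read 0x38 idx=20: raw=0x39007 flags P=1 W=1 U=1 S=0
  → PA=0x3923E  (4 entries read)

Access #1 fault: NONE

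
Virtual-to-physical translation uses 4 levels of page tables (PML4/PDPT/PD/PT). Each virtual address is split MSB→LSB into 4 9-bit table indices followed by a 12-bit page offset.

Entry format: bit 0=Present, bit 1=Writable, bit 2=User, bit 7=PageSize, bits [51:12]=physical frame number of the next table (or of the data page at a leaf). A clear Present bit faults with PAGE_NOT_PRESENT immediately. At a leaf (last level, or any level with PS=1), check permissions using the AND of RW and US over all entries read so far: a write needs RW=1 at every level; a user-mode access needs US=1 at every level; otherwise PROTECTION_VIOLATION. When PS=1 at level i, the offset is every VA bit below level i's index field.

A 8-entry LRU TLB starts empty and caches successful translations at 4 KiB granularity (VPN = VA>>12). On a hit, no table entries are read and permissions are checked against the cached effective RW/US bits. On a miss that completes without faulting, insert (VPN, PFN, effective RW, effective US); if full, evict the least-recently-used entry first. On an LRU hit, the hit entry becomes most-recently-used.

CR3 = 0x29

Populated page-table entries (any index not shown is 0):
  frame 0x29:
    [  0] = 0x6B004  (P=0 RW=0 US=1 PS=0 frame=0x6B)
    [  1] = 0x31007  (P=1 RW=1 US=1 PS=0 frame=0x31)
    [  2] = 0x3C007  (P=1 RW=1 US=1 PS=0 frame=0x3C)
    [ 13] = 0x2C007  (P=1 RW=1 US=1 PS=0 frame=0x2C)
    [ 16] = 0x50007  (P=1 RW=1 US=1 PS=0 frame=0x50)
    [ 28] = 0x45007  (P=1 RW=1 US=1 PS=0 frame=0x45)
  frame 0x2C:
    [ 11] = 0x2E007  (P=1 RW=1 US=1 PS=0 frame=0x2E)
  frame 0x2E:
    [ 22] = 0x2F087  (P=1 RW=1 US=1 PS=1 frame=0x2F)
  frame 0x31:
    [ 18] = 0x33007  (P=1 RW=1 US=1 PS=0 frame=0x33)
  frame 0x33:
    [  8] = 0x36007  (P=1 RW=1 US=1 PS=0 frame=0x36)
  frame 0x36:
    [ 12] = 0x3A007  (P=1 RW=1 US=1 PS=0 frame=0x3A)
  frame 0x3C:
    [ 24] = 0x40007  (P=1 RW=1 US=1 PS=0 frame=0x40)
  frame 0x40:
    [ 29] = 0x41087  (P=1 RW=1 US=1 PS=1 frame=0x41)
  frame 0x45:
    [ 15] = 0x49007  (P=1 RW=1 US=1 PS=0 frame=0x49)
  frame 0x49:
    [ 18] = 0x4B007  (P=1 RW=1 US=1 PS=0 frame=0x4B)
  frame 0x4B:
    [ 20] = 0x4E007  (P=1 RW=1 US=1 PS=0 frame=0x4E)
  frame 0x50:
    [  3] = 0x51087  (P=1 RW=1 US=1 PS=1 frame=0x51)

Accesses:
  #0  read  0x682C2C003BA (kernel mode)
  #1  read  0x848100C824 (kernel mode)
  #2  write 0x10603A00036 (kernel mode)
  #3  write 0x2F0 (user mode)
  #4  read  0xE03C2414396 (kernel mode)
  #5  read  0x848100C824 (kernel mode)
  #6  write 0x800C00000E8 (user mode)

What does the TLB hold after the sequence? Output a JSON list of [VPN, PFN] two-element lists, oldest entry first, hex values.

Trace:
#0 VA=0x682C2C003BA (r,kernel):
  [0] read 0x29 idx=13: raw=0x2C007 flags P=1 W=1 U=1 S=0
  [1] read 0x2C idx=11: raw=0x2E007 flags P=1 W=1 U=1 S=0
  [2] read 0x2E idx=22: raw=0x2F087 flags P=1 W=1 U=1 S=1
  → PA=0x2F3BA (huge @L2)  (3 entries read)
#1 VA=0x848100C824 (r,kernel):
  [0] read 0x29 idx=1: raw=0x31007 flags P=1 W=1 U=1 S=0
  [1] read 0x31 idx=18: raw=0x33007 flags P=1 W=1 U=1 S=0
  [2] read 0x33 idx=8: raw=0x36007 flags P=1 W=1 U=1 S=0
  [3] read 0x36 idx=12: raw=0x3A007 flags P=1 W=1 U=1 S=0
  → PA=0x3A824  (4 entries read)
#2 VA=0x10603A00036 (w,kernel):
  [0] read 0x29 idx=2: raw=0x3C007 flags P=1 W=1 U=1 S=0
  [1] read 0x3C idx=24: raw=0x40007 flags P=1 W=1 U=1 S=0
  [2] read 0x40 idx=29: raw=0x41087 flags P=1 W=1 U=1 S=1
  → PA=0x41036 (huge @L2)  (3 entries read)
#3 VA=0x2F0 (w,user):
  [0] read 0x29 idx=0: raw=0x6B004 flags P=0 W=0 U=1 S=0
  ⇒ fault: PAGE_NOT_PRESENT  — 1 lookups
#4 VA=0xE03C2414396 (r,kernel):
  [0] read 0x29 idx=28: raw=0x45007 flags P=1 W=1 U=1 S=0
  [1] read 0x45 idx=15: raw=0x49007 flags P=1 W=1 U=1 S=0
  [2] read 0x49 idx=18: raw=0x4B007 flags P=1 W=1 U=1 S=0
  [3] read 0x4B idx=20: raw=0x4E007 flags P=1 W=1 U=1 S=0
  → PA=0x4E396  (4 entries read)
#5 VA=0x848100C824 (r,kernel):
  TLB hit vpn=0x848100C → PA=0x3A824
#6 VA=0x800C00000E8 (w,user):
  [0] read 0x29 idx=16: raw=0x50007 flags P=1 W=1 U=1 S=0
  [1] read 0x50 idx=3: raw=0x51087 flags P=1 W=1 U=1 S=1
  → PA=0x510E8 (huge @L1)  (2 entries read)

TLB: [["0x682C2C00", "0x2F"], ["0x10603A00", "0x41"], ["0xE03C2414", "0x4E"], ["0x848100C", "0x3A"], ["0x800C0000", "0x51"]]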